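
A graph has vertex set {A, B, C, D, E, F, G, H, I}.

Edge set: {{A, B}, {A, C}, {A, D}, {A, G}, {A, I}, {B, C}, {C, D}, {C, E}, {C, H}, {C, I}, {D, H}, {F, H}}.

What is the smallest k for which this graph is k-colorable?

C, D, H are mutually adjacent, so at least 3 colors are needed.
3 colors suffice: color 1 → {C, F, G}; color 2 → {A, E, H}; color 3 → {B, D, I}. Every edge joins two different colors.

3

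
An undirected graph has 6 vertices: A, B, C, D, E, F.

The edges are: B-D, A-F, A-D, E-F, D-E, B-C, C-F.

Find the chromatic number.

The cycle F-A-D-B-C-F has odd length 5, so it cannot be 2-colored; at least 3 colors are needed.
3 colors suffice: color red → {D, F}; color blue → {A, C, E}; color green → {B}. No two adjacent vertices share a color.

3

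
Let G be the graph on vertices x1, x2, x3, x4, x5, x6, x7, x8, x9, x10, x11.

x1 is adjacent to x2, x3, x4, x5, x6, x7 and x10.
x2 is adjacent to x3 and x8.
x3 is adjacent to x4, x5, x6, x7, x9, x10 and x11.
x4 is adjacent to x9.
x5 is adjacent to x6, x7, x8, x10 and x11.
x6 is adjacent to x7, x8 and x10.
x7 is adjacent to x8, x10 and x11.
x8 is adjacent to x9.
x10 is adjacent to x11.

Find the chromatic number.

x1, x3, x5, x6, x7, x10 are pairwise adjacent (a clique of size 6), so at least 6 colors are needed.
6 colors suffice: x1=3, x2=2, x3=1, x4=4, x5=4, x6=6, x7=2, x8=1, x9=2, x10=5, x11=3. Every edge joins two different colors.

6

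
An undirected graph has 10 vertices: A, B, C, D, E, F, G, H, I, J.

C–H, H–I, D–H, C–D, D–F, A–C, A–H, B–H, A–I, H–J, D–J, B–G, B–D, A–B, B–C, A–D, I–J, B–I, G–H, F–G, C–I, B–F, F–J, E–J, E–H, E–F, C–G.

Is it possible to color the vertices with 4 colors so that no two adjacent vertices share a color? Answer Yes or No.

A, B, C, H, I are pairwise adjacent (a clique of size 5), so at least 5 colors are needed.
So 4 colors are not enough.

No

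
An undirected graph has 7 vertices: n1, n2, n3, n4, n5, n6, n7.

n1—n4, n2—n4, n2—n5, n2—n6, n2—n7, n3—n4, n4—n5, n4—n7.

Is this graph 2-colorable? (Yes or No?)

n2, n4, n5 are mutually adjacent, so at least 3 colors are needed.
So 2 colors are not enough.

No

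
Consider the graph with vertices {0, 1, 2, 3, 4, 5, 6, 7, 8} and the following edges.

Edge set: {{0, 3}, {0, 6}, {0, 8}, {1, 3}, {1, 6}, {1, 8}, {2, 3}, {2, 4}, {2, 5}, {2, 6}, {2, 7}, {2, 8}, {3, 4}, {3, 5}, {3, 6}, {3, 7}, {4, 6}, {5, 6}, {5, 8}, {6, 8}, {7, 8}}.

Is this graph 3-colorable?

No

2, 3, 4, 6 form a clique, so at least 4 colors are needed.
So 3 colors are not enough.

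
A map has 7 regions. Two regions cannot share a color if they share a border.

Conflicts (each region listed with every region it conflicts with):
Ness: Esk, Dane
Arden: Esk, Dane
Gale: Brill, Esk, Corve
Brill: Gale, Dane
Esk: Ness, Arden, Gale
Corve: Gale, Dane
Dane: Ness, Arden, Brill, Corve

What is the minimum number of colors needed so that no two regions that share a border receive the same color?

The cycle Gale-Esk-Ness-Dane-Corve-Gale has odd length 5, so it cannot be 2-colored; at least 3 colors are needed.
3 colors suffice: color 1 → {Esk, Dane}; color 2 → {Ness, Arden, Gale}; color 3 → {Brill, Corve}. Each listed conflict is separated.

3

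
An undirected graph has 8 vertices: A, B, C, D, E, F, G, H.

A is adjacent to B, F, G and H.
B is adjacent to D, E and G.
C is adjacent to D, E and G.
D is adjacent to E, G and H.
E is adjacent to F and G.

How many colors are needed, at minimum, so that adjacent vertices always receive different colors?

B, D, E, G are pairwise adjacent (a clique of size 4), so at least 4 colors are needed.
4 colors suffice: color 1 → {F, G, H}; color 2 → {A, E}; color 3 → {D}; color 4 → {B, C}. Every edge joins two different colors.

4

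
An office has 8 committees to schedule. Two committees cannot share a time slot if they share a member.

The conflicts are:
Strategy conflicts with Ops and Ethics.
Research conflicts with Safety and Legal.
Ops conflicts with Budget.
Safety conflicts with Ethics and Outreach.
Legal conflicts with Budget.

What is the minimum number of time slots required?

3

The cycle Ops-Strategy-Ethics-Safety-Research-Legal-Budget-Ops has odd length 7, so it cannot be 2-colored; at least 3 time slots are needed.
Using 3 time slots: Strategy=1, Research=3, Ops=2, Safety=1, Legal=2, Ethics=2, Outreach=2, Budget=1. No two conflicting committees share a time slot.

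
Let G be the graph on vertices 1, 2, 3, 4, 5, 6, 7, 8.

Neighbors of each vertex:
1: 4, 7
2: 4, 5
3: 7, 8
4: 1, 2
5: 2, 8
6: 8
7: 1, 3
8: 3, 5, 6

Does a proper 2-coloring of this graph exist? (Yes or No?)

The cycle 1-7-3-8-5-2-4-1 has odd length 7, so it cannot be 2-colored; at least 3 colors are needed.
So 2 colors are not enough.

No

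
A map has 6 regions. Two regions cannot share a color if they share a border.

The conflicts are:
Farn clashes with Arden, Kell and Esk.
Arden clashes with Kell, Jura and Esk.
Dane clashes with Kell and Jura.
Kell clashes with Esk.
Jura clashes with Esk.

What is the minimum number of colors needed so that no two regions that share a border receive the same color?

4

Farn, Arden, Kell, Esk pairwise conflict, so at least 4 colors are needed.
4 colors suffice: Farn=4, Arden=3, Dane=2, Kell=1, Jura=1, Esk=2. Each listed conflict is separated.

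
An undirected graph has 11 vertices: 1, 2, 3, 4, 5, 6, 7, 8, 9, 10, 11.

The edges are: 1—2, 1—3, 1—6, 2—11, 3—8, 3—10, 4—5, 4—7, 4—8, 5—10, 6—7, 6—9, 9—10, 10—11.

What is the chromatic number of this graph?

The cycle 10-3-8-4-5-10 has odd length 5, so it cannot be 2-colored; at least 3 colors are needed.
3 colors suffice: color a → {1, 4, 10}; color b → {3, 5, 6, 11}; color c → {2, 7, 8, 9}. No two adjacent vertices share a color.

3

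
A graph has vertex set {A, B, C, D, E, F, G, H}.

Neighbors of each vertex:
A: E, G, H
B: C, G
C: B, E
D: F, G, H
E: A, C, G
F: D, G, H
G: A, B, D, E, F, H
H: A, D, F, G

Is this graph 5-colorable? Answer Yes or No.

Yes

The chromatic number is 4. D, F, G, H form a clique, so at least 4 colors are needed.
A valid assignment using 4 colors: A=3, B=2, C=1, D=3, E=2, F=4, G=1, H=2.
Since 5 ≥ 4, a proper 5-coloring certainly exists.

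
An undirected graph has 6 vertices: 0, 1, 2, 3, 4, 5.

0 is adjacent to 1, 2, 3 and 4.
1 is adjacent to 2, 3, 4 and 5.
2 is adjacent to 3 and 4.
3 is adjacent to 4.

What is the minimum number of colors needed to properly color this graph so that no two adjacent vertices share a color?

0, 1, 2, 3, 4 are mutually adjacent (a clique of size 5), so at least 5 colors are needed.
5 colors suffice: color a → {1}; color b → {2, 5}; color c → {0}; color d → {4}; color e → {3}. Each edge has distinct colors on its endpoints.

5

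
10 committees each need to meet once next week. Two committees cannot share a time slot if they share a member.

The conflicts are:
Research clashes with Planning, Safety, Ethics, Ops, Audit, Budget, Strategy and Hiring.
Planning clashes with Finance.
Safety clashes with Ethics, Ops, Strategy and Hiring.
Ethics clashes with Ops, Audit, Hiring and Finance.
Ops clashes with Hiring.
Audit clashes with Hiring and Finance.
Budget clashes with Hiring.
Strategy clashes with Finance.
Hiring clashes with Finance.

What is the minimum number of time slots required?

5

Research, Safety, Ethics, Ops, Hiring are mutually in conflict, so at least 5 time slots are needed.
Using 5 time slots: Research=1, Planning=2, Safety=4, Ethics=3, Ops=5, Audit=4, Budget=3, Strategy=2, Hiring=2, Finance=1. Every pair that conflicts lands in different time slots.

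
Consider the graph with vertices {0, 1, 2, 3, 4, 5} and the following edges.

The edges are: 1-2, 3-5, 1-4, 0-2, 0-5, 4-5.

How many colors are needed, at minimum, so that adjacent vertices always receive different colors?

The cycle 0-2-1-4-5-0 has odd length 5, so it cannot be 2-colored; at least 3 colors are needed.
3 colors suffice: color red → {1, 5}; color blue → {2, 3, 4}; color green → {0}. No two adjacent vertices share a color.

3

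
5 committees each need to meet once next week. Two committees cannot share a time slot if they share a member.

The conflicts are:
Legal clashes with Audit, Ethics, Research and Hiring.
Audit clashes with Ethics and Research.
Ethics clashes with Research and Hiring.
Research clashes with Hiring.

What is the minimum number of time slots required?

4

Legal, Audit, Ethics, Research all conflict with each other, so at least 4 time slots are needed.
4 time slots suffice: time slot 1 → {Legal}; time slot 2 → {Ethics}; time slot 3 → {Research}; time slot 4 → {Audit, Hiring}. Each listed conflict is separated.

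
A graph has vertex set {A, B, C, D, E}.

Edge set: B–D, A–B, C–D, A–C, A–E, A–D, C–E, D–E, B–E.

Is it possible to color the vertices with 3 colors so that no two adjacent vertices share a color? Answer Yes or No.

No

A, C, D, E are pairwise adjacent (a clique of size 4), so at least 4 colors are needed.
So 3 colors are not enough.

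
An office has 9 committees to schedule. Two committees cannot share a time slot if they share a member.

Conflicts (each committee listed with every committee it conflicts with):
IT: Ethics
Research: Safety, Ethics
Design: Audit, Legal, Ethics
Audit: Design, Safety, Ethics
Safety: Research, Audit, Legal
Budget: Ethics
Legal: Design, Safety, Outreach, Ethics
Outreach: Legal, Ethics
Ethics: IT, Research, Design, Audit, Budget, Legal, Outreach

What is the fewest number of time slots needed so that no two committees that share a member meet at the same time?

3

Legal, Outreach, Ethics pairwise conflict, so at least 3 time slots are needed.
3 time slots suffice: time slot 1 → {Safety, Ethics}; time slot 2 → {IT, Research, Audit, Budget, Legal}; time slot 3 → {Design, Outreach}. Every pair that conflicts lands in different time slots.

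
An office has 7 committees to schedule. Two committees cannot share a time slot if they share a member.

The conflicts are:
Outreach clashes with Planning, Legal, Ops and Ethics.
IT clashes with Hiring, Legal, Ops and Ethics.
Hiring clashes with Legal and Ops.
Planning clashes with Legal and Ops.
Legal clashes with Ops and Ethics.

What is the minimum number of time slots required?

4

IT, Hiring, Legal, Ops pairwise conflict, so at least 4 time slots are needed.
4 time slots suffice: time slot 1 → {Legal}; time slot 2 → {Ops, Ethics}; time slot 3 → {Outreach, IT}; time slot 4 → {Hiring, Planning}. Each listed conflict is separated.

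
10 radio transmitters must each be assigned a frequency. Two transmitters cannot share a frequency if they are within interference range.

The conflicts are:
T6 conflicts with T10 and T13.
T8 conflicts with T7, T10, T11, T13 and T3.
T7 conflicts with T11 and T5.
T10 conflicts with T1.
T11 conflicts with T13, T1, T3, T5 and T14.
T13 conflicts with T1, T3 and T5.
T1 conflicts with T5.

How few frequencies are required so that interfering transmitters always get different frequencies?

T8, T11, T13, T3 pairwise conflict, so at least 4 frequencies are needed.
4 frequencies suffice: frequency 1 → {T10, T11}; frequency 2 → {T7, T13, T14}; frequency 3 → {T6, T8, T5}; frequency 4 → {T1, T3}. Every pair that conflicts lands in different frequencies.

4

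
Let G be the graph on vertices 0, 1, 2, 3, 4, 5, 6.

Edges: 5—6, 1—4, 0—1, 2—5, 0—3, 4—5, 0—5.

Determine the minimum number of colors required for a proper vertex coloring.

4 and 5 are adjacent, so at least 2 colors are needed.
2 colors suffice: color red → {1, 3, 5}; color blue → {0, 2, 4, 6}. Each edge has distinct colors on its endpoints.

2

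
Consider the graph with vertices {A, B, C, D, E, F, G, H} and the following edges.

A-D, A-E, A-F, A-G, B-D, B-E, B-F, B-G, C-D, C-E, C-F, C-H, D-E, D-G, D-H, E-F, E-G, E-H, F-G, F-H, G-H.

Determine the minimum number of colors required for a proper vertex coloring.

4

A, E, F, G are pairwise adjacent (a clique of size 4), so at least 4 colors are needed.
4 colors suffice: color 1 → {E}; color 2 → {D, F}; color 3 → {C, G}; color 4 → {A, B, H}. No two adjacent vertices share a color.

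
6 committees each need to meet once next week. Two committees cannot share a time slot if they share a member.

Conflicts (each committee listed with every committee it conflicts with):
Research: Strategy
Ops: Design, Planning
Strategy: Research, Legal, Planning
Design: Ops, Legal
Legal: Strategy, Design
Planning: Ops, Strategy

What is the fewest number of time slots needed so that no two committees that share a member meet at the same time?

3

The cycle Strategy-Planning-Ops-Design-Legal-Strategy has odd length 5, so it cannot be 2-colored; at least 3 time slots are needed.
3 time slots suffice: time slot 1 → {Ops, Strategy}; time slot 2 → {Research, Legal, Planning}; time slot 3 → {Design}. No two conflicting committees share a time slot.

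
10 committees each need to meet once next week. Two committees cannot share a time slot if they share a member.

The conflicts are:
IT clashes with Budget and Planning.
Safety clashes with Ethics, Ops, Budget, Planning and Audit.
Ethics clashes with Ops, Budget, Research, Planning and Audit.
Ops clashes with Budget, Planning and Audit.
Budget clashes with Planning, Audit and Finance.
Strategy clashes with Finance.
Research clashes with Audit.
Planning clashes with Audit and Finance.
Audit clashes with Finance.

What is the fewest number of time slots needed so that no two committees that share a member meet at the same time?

6

Safety, Ethics, Ops, Budget, Planning, Audit all conflict with each other, so at least 6 time slots are needed.
6 time slots suffice: time slot 1 → {Budget, Strategy, Research}; time slot 2 → {IT, Audit}; time slot 3 → {Planning}; time slot 4 → {Ethics, Finance}; time slot 5 → {Safety}; time slot 6 → {Ops}. Every pair that conflicts lands in different time slots.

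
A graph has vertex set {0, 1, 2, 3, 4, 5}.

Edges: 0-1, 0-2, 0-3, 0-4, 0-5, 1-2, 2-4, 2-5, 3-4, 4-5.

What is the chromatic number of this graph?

0, 2, 4, 5 are pairwise adjacent (a clique of size 4), so at least 4 colors are needed.
4 colors suffice: 0=a, 1=c, 2=b, 3=b, 4=c, 5=d. Every edge joins two different colors.

4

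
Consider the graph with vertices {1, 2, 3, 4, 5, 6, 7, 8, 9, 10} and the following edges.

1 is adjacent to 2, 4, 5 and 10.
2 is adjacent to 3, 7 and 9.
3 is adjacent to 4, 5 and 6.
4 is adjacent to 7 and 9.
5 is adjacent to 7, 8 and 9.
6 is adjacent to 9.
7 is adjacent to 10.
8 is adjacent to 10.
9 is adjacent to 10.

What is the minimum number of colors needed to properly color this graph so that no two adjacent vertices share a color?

8 and 10 are adjacent, so at least 2 colors are needed.
One proper 2-coloring: 1=b, 2=a, 3=b, 4=a, 5=a, 6=a, 7=b, 8=b, 9=b, 10=a. Each edge has distinct colors on its endpoints.

2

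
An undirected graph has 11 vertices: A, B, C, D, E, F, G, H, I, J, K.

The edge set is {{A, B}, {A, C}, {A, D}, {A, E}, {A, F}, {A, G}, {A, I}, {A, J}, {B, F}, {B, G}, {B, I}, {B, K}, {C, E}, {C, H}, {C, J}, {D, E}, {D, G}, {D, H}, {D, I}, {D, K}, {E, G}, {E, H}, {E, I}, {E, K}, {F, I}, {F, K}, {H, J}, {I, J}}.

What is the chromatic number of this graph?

A, D, E, I form a clique, so at least 4 colors are needed.
4 colors suffice: color 1 → {A, H, K}; color 2 → {B, E, J}; color 3 → {C, G, I}; color 4 → {D, F}. No two adjacent vertices share a color.

4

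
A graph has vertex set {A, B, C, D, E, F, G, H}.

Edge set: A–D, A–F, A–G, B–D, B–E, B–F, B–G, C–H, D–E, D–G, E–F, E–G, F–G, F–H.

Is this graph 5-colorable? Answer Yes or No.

Yes

The chromatic number is 4. B, E, F, G are mutually adjacent (a clique of size 4), so at least 4 colors are needed.
4 colors suffice: color 1 → {C, D, F}; color 2 → {G, H}; color 3 → {A, B}; color 4 → {E}.
Since 5 ≥ 4, a proper 5-coloring certainly exists.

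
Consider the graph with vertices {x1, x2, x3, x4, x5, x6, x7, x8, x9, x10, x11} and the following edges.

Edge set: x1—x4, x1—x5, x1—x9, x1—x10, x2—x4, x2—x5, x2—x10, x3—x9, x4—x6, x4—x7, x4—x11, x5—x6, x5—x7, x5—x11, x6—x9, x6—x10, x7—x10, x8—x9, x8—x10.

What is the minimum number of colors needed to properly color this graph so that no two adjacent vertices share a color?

x5 and x7 are adjacent, so at least 2 colors are needed.
2 colors suffice: x1=2, x2=2, x3=2, x4=1, x5=1, x6=2, x7=2, x8=2, x9=1, x10=1, x11=2. No two adjacent vertices share a color.

2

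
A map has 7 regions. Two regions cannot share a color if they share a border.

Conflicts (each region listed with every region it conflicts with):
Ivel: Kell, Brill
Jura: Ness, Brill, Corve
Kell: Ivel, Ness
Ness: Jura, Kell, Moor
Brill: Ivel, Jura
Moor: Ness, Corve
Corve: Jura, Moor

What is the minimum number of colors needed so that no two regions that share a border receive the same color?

The cycle Kell-Ness-Jura-Brill-Ivel-Kell has odd length 5, so it cannot be 2-colored; at least 3 colors are needed.
3 colors suffice: color 1 → {Ivel, Jura, Moor}; color 2 → {Ness, Brill, Corve}; color 3 → {Kell}. No two conflicting regions share a color.

3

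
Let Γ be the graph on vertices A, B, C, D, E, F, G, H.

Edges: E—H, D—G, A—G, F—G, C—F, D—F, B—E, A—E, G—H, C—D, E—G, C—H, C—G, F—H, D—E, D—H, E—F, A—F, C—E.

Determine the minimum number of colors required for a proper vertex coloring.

6

C, D, E, F, G, H are pairwise adjacent (a clique of size 6), so at least 6 colors are needed.
6 colors suffice: color 1 → {E}; color 2 → {B, G}; color 3 → {F}; color 4 → {A, H}; color 5 → {C}; color 6 → {D}. Each edge has distinct colors on its endpoints.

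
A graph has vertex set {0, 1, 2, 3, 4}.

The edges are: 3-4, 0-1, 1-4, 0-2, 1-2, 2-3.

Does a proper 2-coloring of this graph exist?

No

0, 1, 2 are mutually adjacent, so at least 3 colors are needed.
So 2 colors are not enough.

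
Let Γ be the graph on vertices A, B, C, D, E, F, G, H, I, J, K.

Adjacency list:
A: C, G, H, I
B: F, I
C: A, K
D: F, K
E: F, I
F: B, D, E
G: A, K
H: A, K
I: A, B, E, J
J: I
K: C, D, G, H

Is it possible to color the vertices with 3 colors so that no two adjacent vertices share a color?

The chromatic number is 3. The cycle F-D-K-G-A-I-B-F has odd length 7, so it cannot be 2-colored; at least 3 colors are needed.
One proper 3-coloring: A=1, B=3, C=2, D=2, E=3, F=1, G=2, H=2, I=2, J=1, K=1.
That is already a proper 3-coloring.

Yes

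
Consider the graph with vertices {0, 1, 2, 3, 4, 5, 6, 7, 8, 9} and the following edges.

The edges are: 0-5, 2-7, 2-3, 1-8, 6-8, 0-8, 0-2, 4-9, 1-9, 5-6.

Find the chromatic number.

2

1 and 9 are adjacent, so at least 2 colors are needed.
2 colors suffice: color a → {2, 5, 8, 9}; color b → {0, 1, 3, 4, 6, 7}. Every edge joins two different colors.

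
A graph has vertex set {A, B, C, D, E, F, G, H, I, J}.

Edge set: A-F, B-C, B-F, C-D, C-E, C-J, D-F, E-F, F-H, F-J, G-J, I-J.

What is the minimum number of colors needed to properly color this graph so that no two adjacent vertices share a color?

A and F are adjacent, so at least 2 colors are needed.
2 colors suffice: A=blue, B=blue, C=red, D=blue, E=blue, F=red, G=red, H=blue, I=red, J=blue. Every edge joins two different colors.

2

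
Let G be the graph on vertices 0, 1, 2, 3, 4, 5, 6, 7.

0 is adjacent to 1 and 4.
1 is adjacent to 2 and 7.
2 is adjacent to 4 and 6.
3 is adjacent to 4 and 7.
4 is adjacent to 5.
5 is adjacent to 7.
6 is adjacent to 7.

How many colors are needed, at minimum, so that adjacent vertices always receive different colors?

The cycle 4-2-6-7-3-4 has odd length 5, so it cannot be 2-colored; at least 3 colors are needed.
3 colors suffice: color red → {4, 7}; color blue → {0, 2, 3, 5}; color green → {1, 6}. Each edge has distinct colors on its endpoints.

3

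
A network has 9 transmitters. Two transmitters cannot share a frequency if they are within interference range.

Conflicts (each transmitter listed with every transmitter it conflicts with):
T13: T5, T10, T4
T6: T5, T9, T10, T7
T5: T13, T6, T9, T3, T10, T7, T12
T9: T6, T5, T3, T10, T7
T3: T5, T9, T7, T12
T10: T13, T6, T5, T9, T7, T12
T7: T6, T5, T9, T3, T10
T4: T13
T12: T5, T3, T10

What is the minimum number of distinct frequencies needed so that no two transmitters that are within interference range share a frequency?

5

T6, T5, T9, T10, T7 are mutually in conflict, so at least 5 frequencies are needed.
Using 5 frequencies: T13=3, T6=5, T5=1, T9=3, T3=2, T10=2, T7=4, T4=1, T12=3. No two conflicting transmitters share a frequency.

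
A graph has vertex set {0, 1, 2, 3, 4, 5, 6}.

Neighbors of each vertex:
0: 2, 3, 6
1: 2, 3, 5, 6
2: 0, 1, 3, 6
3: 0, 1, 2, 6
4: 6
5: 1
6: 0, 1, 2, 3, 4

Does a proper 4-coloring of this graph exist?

The chromatic number is 4. 0, 2, 3, 6 form a clique, so at least 4 colors are needed.
4 colors suffice: color red → {5, 6}; color blue → {3, 4}; color green → {2}; color yellow → {0, 1}.
That is already a proper 4-coloring.

Yes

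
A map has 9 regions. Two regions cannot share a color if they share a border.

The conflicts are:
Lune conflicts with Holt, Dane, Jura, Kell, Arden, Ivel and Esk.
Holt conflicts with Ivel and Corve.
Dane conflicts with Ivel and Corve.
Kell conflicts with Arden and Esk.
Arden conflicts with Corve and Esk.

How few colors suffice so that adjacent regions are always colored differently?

4

Lune, Kell, Arden, Esk all conflict with each other, so at least 4 colors are needed.
4 colors suffice: Lune=1, Holt=2, Dane=2, Jura=2, Kell=4, Arden=2, Ivel=3, Corve=1, Esk=3. No two conflicting regions share a color.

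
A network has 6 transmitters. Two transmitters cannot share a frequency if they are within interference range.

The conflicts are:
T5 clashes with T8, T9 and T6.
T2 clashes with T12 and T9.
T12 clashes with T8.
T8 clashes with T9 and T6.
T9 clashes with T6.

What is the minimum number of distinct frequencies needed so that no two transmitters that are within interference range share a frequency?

T5, T8, T9, T6 all conflict with each other, so at least 4 frequencies are needed.
4 frequencies suffice: T5=3, T2=2, T12=1, T8=2, T9=1, T6=4. Every pair that conflicts lands in different frequencies.

4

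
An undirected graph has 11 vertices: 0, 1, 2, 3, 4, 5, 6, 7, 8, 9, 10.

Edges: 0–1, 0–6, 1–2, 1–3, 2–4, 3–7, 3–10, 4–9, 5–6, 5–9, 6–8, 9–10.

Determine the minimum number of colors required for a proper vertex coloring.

The cycle 4-2-1-0-6-5-9-4 has odd length 7, so it cannot be 2-colored; at least 3 colors are needed.
3 colors suffice: color red → {1, 6, 7, 9}; color blue → {0, 3, 4, 5, 8}; color green → {2, 10}. No two adjacent vertices share a color.

3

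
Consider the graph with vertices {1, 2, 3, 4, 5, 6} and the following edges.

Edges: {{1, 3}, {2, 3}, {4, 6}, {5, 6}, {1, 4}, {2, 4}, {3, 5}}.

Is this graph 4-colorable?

Yes

The chromatic number is 3. The cycle 5-3-2-4-6-5 has odd length 5, so it cannot be 2-colored; at least 3 colors are needed.
3 colors suffice: color a → {3, 4}; color b → {1, 2, 6}; color c → {5}.
Since 4 ≥ 3, a proper 4-coloring certainly exists.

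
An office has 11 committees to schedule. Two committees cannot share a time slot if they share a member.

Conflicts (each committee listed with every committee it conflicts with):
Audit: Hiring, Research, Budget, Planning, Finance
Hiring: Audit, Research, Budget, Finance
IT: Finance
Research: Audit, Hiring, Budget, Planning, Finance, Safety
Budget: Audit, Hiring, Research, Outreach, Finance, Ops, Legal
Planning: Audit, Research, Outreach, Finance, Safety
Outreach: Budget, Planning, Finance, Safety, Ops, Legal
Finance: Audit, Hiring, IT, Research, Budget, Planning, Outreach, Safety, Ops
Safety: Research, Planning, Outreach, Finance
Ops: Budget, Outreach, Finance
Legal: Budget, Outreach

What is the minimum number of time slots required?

Audit, Hiring, Research, Budget, Finance pairwise conflict, so at least 5 time slots are needed.
5 time slots suffice: time slot 1 → {Finance, Legal}; time slot 2 → {IT, Budget, Planning}; time slot 3 → {Research, Outreach}; time slot 4 → {Audit, Safety, Ops}; time slot 5 → {Hiring}. Every pair that conflicts lands in different time slots.

5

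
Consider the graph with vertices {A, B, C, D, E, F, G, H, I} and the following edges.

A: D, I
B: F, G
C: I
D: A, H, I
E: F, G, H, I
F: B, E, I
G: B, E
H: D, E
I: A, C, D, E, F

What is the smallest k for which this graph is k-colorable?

E, F, I are pairwise adjacent, so at least 3 colors are needed.
3 colors suffice: color 1 → {B, H, I}; color 2 → {C, D, E}; color 3 → {A, F, G}. Every edge joins two different colors.

3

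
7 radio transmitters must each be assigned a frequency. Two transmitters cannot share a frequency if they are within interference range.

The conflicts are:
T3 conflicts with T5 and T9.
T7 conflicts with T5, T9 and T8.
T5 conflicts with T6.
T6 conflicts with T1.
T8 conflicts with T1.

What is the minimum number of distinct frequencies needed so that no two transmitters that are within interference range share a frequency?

The cycle T5-T6-T1-T8-T7-T5 has odd length 5, so it cannot be 2-colored; at least 3 frequencies are needed.
Using 3 frequencies: T3=2, T7=2, T5=1, T9=1, T6=2, T8=3, T1=1. No two conflicting transmitters share a frequency.

3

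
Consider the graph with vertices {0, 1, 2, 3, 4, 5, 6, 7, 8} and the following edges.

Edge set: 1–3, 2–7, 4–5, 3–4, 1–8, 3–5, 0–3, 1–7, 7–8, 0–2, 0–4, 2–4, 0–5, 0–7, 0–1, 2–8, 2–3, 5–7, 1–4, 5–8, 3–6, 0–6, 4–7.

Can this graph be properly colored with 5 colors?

The chromatic number is 4. 0, 2, 4, 7 form a clique, so at least 4 colors are needed.
4 colors suffice: color red → {0, 8}; color blue → {4, 6}; color green → {3, 7}; color yellow → {1, 2, 5}.
Since 5 ≥ 4, a proper 5-coloring certainly exists.

Yes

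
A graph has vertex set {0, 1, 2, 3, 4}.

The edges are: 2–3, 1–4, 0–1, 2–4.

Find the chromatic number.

2

1 and 4 are adjacent, so at least 2 colors are needed.
One proper 2-coloring: 0=red, 1=blue, 2=blue, 3=red, 4=red. Every edge joins two different colors.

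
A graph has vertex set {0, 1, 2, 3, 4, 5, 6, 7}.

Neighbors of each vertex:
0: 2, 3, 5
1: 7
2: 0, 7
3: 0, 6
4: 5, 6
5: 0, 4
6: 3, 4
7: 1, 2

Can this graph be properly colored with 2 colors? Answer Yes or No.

The cycle 6-3-0-5-4-6 has odd length 5, so it cannot be 2-colored; at least 3 colors are needed.
So 2 colors are not enough.

No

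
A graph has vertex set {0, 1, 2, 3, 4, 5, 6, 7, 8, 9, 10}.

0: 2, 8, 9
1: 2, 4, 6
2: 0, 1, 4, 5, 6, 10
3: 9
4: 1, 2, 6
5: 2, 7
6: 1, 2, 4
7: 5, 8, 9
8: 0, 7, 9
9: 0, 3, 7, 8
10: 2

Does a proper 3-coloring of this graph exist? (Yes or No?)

No

1, 2, 4, 6 form a clique, so at least 4 colors are needed.
So 3 colors are not enough.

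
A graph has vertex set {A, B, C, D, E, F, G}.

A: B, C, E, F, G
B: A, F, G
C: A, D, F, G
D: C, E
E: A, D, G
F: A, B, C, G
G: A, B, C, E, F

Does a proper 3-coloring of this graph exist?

A, C, F, G form a clique, so at least 4 colors are needed.
So 3 colors are not enough.

No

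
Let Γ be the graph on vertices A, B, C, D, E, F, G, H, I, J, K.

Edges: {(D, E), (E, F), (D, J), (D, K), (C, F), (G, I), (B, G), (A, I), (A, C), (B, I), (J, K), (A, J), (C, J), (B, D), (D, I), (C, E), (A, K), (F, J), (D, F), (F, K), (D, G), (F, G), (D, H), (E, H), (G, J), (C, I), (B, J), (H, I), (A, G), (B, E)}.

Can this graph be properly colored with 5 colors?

The chromatic number is 4. D, F, J, K are pairwise adjacent (a clique of size 4), so at least 4 colors are needed.
4 colors suffice: color red → {C, D}; color blue → {E, I, J}; color green → {A, B, F, H}; color yellow → {G, K}.
Since 5 ≥ 4, a proper 5-coloring certainly exists.

Yes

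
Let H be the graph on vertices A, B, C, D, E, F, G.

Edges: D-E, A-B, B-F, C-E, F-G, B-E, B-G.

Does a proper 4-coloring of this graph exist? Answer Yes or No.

The chromatic number is 3. B, F, G form a triangle, so at least 3 colors are needed.
3 colors suffice: color 1 → {B, C, D}; color 2 → {A, E, G}; color 3 → {F}.
Since 4 ≥ 3, a proper 4-coloring certainly exists.

Yes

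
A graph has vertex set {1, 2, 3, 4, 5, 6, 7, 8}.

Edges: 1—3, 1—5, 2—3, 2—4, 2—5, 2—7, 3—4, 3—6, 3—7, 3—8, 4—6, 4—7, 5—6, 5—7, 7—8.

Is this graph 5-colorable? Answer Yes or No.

The chromatic number is 4. 2, 3, 4, 7 are mutually adjacent (a clique of size 4), so at least 4 colors are needed.
4 colors suffice: color a → {3, 5}; color b → {1, 6, 7}; color c → {2, 8}; color d → {4}.
Since 5 ≥ 4, a proper 5-coloring certainly exists.

Yes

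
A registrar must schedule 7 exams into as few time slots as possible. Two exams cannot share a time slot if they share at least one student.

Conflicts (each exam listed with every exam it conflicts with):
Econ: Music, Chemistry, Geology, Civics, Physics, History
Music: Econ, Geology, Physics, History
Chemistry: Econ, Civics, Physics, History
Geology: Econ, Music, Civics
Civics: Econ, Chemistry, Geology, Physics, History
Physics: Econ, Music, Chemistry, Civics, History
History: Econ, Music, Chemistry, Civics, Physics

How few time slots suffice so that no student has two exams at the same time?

Econ, Chemistry, Civics, Physics, History all conflict with each other, so at least 5 time slots are needed.
A valid assignment using 5 time slots: Econ=1, Music=3, Chemistry=5, Geology=2, Civics=3, Physics=2, History=4. No two conflicting exams share a time slot.

5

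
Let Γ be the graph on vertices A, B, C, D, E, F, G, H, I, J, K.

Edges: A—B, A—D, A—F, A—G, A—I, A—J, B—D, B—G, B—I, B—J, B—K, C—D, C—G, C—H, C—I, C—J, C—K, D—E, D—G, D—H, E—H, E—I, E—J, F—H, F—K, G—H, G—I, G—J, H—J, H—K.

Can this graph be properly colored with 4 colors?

Yes

The chromatic number is 4. C, G, H, J are pairwise adjacent (a clique of size 4), so at least 4 colors are needed.
4 colors suffice: A=1, B=3, C=3, D=4, E=2, F=3, G=2, H=1, I=4, J=4, K=2.
That is already a proper 4-coloring.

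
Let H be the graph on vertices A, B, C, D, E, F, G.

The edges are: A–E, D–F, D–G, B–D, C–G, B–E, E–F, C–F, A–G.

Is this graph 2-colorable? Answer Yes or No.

No

The cycle A-G-C-F-E-A has odd length 5, so it cannot be 2-colored; at least 3 colors are needed.
So 2 colors are not enough.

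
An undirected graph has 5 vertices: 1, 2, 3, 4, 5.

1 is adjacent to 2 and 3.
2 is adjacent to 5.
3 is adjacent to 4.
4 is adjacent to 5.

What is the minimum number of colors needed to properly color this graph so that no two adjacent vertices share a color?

3

The cycle 2-5-4-3-1-2 has odd length 5, so it cannot be 2-colored; at least 3 colors are needed.
A valid assignment using 3 colors: 1=red, 2=green, 3=blue, 4=red, 5=blue. No two adjacent vertices share a color.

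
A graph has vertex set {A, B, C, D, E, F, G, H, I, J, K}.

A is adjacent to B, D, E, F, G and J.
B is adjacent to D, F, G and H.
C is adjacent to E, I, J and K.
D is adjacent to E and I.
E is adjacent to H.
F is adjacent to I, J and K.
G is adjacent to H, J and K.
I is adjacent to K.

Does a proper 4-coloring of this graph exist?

The chromatic number is 3. C, I, K are mutually adjacent, so at least 3 colors are needed.
3 colors suffice: color 1 → {A, H, I}; color 2 → {B, E, J, K}; color 3 → {C, D, F, G}.
Since 4 ≥ 3, a proper 4-coloring certainly exists.

Yes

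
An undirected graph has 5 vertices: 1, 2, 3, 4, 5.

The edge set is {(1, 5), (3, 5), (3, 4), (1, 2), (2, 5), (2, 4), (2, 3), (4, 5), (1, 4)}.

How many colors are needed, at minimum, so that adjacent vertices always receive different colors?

1, 2, 4, 5 form a clique, so at least 4 colors are needed.
4 colors suffice: 1=yellow, 2=red, 3=yellow, 4=green, 5=blue. Every edge joins two different colors.

4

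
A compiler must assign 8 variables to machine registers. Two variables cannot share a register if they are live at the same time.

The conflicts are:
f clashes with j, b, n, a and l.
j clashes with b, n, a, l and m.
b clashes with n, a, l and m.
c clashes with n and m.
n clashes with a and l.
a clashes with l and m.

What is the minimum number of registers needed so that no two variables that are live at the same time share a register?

f, j, b, n, a, l all conflict with each other, so at least 6 registers are needed.
A valid assignment using 6 registers: f=5, j=2, b=1, c=1, n=3, a=4, l=6, m=3. Every pair that conflicts lands in different registers.

6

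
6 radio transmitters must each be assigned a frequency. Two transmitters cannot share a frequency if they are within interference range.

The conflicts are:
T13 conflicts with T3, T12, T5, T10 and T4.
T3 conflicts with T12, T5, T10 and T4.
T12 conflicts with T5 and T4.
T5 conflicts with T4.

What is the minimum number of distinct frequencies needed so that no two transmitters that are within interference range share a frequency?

T13, T3, T12, T5, T4 pairwise conflict, so at least 5 frequencies are needed.
5 frequencies suffice: frequency 1 → {T3}; frequency 2 → {T13}; frequency 3 → {T12, T10}; frequency 4 → {T5}; frequency 5 → {T4}. No two conflicting transmitters share a frequency.

5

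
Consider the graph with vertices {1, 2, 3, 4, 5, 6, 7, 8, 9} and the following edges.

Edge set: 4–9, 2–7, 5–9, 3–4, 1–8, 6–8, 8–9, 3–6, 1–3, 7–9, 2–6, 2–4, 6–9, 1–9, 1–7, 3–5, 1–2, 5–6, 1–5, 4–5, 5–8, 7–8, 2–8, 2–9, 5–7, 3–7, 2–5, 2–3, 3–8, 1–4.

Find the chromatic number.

6

1, 2, 5, 7, 8, 9 are mutually adjacent (a clique of size 6), so at least 6 colors are needed.
6 colors suffice: color red → {5}; color blue → {2}; color green → {1, 6}; color yellow → {3, 9}; color purple → {4, 8}; color orange → {7}. Every edge joins two different colors.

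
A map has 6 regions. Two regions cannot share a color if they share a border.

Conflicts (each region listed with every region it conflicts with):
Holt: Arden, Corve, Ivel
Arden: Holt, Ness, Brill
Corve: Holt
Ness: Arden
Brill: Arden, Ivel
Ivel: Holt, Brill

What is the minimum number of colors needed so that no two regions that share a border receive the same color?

Holt and Arden conflict, so at least 2 colors are needed.
2 colors suffice: color 1 → {Arden, Corve, Ivel}; color 2 → {Holt, Ness, Brill}. Each listed conflict is separated.

2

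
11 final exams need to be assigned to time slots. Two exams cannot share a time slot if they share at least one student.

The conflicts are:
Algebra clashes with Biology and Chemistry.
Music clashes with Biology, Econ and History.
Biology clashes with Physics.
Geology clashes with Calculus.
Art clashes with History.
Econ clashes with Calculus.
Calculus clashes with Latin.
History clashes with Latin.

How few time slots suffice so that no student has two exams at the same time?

3

The cycle Calculus-Econ-Music-History-Latin-Calculus has odd length 5, so it cannot be 2-colored; at least 3 time slots are needed.
3 time slots suffice: time slot 1 → {Biology, Calculus, Chemistry, History}; time slot 2 → {Algebra, Music, Geology, Art, Physics, Latin}; time slot 3 → {Econ}. Each listed conflict is separated.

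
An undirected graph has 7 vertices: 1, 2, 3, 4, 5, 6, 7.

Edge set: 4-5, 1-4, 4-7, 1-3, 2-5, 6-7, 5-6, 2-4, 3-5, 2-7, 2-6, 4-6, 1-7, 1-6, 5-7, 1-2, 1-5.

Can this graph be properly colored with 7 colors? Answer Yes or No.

Yes

The chromatic number is 6. 1, 2, 4, 5, 6, 7 form a clique, so at least 6 colors are needed.
6 colors suffice: color red → {1}; color blue → {5}; color green → {3, 4}; color yellow → {2}; color purple → {6}; color orange → {7}.
Since 7 ≥ 6, a proper 7-coloring certainly exists.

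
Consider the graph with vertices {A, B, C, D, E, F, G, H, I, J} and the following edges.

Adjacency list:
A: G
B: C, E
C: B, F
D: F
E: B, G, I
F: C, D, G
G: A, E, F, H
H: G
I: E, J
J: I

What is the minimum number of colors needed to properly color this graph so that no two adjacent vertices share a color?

The cycle G-F-C-B-E-G has odd length 5, so it cannot be 2-colored; at least 3 colors are needed.
3 colors suffice: color red → {C, D, G, I}; color blue → {A, E, F, H, J}; color green → {B}. Each edge has distinct colors on its endpoints.

3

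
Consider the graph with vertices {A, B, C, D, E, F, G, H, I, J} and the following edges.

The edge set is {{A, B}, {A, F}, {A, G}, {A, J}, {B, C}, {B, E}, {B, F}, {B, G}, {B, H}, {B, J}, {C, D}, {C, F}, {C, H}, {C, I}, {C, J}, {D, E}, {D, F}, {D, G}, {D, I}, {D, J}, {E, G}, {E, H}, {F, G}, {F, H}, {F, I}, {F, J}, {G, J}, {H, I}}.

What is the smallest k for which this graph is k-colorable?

A, B, F, G, J are mutually adjacent (a clique of size 5), so at least 5 colors are needed.
5 colors suffice: color 1 → {E, F}; color 2 → {B, D}; color 3 → {C, G}; color 4 → {H, J}; color 5 → {A, I}. No two adjacent vertices share a color.

5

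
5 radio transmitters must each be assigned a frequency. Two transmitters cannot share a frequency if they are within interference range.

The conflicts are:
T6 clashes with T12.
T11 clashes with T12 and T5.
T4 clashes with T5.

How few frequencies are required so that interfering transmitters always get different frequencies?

T6 and T12 conflict, so at least 2 frequencies are needed.
2 frequencies suffice: T6=2, T11=2, T4=2, T12=1, T5=1. Every pair that conflicts lands in different frequencies.

2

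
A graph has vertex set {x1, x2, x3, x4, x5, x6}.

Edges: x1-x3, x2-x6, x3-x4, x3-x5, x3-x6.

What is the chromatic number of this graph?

2

x3 and x6 are adjacent, so at least 2 colors are needed.
2 colors suffice: color R → {x2, x3}; color B → {x1, x4, x5, x6}. Every edge joins two different colors.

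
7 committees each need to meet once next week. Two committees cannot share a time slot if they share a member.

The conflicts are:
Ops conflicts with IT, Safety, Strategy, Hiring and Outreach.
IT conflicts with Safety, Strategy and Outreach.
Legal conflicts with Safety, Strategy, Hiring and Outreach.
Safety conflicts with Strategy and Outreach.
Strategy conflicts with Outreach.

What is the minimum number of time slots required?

5

Ops, IT, Safety, Strategy, Outreach are mutually in conflict, so at least 5 time slots are needed.
Using 5 time slots: Ops=2, IT=5, Legal=2, Safety=1, Strategy=4, Hiring=1, Outreach=3. Every pair that conflicts lands in different time slots.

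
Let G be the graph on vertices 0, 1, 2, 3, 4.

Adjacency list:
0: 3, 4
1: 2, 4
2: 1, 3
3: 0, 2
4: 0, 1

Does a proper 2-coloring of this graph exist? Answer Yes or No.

No

The cycle 0-4-1-2-3-0 has odd length 5, so it cannot be 2-colored; at least 3 colors are needed.
So 2 colors are not enough.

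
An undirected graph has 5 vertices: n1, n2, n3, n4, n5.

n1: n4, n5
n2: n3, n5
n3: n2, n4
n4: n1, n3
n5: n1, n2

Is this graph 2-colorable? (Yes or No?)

No

The cycle n4-n3-n2-n5-n1-n4 has odd length 5, so it cannot be 2-colored; at least 3 colors are needed.
So 2 colors are not enough.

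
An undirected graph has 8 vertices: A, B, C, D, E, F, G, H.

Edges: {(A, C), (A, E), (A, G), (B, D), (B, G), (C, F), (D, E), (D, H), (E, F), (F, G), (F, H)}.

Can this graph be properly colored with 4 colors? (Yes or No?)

Yes

The chromatic number is 3. The cycle H-D-B-G-F-H has odd length 5, so it cannot be 2-colored; at least 3 colors are needed.
3 colors suffice: A=1, B=3, C=2, D=1, E=2, F=1, G=2, H=2.
Since 4 ≥ 3, a proper 4-coloring certainly exists.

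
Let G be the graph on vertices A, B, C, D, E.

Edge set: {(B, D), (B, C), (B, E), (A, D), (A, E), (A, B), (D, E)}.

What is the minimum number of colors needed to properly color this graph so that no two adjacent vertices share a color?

A, B, D, E form a clique, so at least 4 colors are needed.
4 colors suffice: color red → {B}; color blue → {C, D}; color green → {A}; color yellow → {E}. Every edge joins two different colors.

4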